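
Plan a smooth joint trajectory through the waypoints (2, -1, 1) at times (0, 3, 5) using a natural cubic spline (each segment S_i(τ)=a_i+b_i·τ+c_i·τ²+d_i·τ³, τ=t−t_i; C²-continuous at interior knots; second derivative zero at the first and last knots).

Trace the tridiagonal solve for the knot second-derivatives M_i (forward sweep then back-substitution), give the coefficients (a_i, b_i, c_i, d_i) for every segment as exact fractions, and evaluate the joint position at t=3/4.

Δ: Δ0=-1, Δ1=1
row 1: diag=10, rhs=12; c'=1/5, d'=6/5
back: M1=6/5
M: M0=0, M1=6/5, M2=0
seg 0: a=2, c=M0/2=0, d=(M1−M0)/(6·3)=1/15, b=Δ0−h0·(2M0+M1)/6=-8/5
seg 1: a=-1, c=M1/2=3/5, d=(M2−M1)/(6·2)=-1/10, b=Δ1−h1·(2M1+M2)/6=1/5
t_q=3/4 → seg 0, τ=3/4; S=2+-8/5·τ+0·τ²+1/15·τ³=53/64

  seg 0: a=2 b=-8/5 c=0 d=1/15
  seg 1: a=-1 b=1/5 c=3/5 d=-1/10
S(3/4) = 53/64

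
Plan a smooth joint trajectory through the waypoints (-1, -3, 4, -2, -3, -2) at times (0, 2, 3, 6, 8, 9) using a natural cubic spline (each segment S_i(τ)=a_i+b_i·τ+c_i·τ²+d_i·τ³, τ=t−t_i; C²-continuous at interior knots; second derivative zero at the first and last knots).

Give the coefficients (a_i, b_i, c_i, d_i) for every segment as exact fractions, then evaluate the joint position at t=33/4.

Δ: Δ0=-1, Δ1=7, Δ2=-2, Δ3=-1/2, Δ4=1
row 1: diag=6, rhs=48; c'=1/6, d'=8
row 2: denom=8−1·1/6=47/6; d'=(-54−1·8)/(47/6)=-372/47
row 3: denom=10−3·18/47=416/47; d'=(9−3·-372/47)/(416/47)=1539/416
row 4: denom=6−2·47/208=577/104; d'=(9−2·1539/416)/(577/104)=333/1154
back: M4=333/1154
back: M3=1539/416−47/208·333/1154=2097/577
back: M2=-372/47−18/47·2097/577=-5370/577
back: M1=8−1/6·-5370/577=5511/577
M: M0=0, M1=5511/577, M2=-5370/577, M3=2097/577, M4=333/1154, M5=0
seg 0: a=-1, c=M0/2=0, d=(M1−M0)/(6·2)=1837/2308, b=Δ0−h0·(2M0+M1)/6=-2414/577
seg 1: a=-3, c=M1/2=5511/1154, d=(M2−M1)/(6·1)=-3627/1154, b=Δ1−h1·(2M1+M2)/6=3097/577
seg 2: a=4, c=M2/2=-2685/577, d=(M3−M2)/(6·3)=2489/3462, b=Δ2−h2·(2M2+M3)/6=6335/1154
seg 3: a=-2, c=M3/2=2097/1154, d=(M4−M3)/(6·2)=-1287/4616, b=Δ3−h3·(2M3+M4)/6=-1742/577
seg 4: a=-3, c=M4/2=333/2308, d=(M5−M4)/(6·1)=-111/2308, b=Δ4−h4·(2M4+M5)/6=1043/1154
t_q=33/4 → seg 4, τ=1/4; S=-3+1043/1154·τ+333/2308·τ²+-111/2308·τ³=-408539/147712

  seg 0: a=-1 b=-2414/577 c=0 d=1837/2308
  seg 1: a=-3 b=3097/577 c=5511/1154 d=-3627/1154
  seg 2: a=4 b=6335/1154 c=-2685/577 d=2489/3462
  seg 3: a=-2 b=-1742/577 c=2097/1154 d=-1287/4616
  seg 4: a=-3 b=1043/1154 c=333/2308 d=-111/2308
S(33/4) = -408539/147712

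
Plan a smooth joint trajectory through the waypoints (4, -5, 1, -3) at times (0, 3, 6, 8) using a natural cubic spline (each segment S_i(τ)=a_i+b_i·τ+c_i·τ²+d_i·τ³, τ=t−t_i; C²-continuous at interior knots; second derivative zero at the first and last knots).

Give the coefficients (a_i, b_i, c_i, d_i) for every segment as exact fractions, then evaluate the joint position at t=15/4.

  seg 0: a=4 b=-173/37 c=0 d=62/333
  seg 1: a=-5 b=13/37 c=62/37 d=-125/333
  seg 2: a=1 b=10/37 c=-63/37 d=21/74
S(15/4) = -9359/2368

Δ: Δ0=-3, Δ1=2, Δ2=-2
row 1: diag=12, rhs=30; c'=1/4, d'=5/2
row 2: denom=10−3·1/4=37/4; d'=(-24−3·5/2)/(37/4)=-126/37
back: M2=-126/37
back: M1=5/2−1/4·-126/37=124/37
M: M0=0, M1=124/37, M2=-126/37, M3=0
seg 0: a=4, c=M0/2=0, d=(M1−M0)/(6·3)=62/333, b=Δ0−h0·(2M0+M1)/6=-173/37
seg 1: a=-5, c=M1/2=62/37, d=(M2−M1)/(6·3)=-125/333, b=Δ1−h1·(2M1+M2)/6=13/37
seg 2: a=1, c=M2/2=-63/37, d=(M3−M2)/(6·2)=21/74, b=Δ2−h2·(2M2+M3)/6=10/37
t_q=15/4 → seg 1, τ=3/4; S=-5+13/37·τ+62/37·τ²+-125/333·τ³=-9359/2368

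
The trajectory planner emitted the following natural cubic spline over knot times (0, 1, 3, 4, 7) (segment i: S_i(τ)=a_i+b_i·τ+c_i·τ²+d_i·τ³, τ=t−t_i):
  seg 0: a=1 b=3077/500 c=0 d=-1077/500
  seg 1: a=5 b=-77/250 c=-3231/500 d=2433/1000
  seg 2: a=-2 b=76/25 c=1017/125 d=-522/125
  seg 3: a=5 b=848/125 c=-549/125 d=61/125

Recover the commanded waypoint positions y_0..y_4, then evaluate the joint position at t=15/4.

y_0 = S_0(0) = a_0 = 1
y_1 = S_1(0) = a_1 = 5
y_2 = S_2(0) = a_2 = -2
y_3 = S_3(0) = a_3 = 5
y_4 = S_3(3) = -1
t_q=15/4 is in segment 2 (τ=3/4); S_2(τ)=12379/4000

y_0=1 y_1=5 y_2=-2 y_3=5 y_4=-1
S(15/4) = 12379/4000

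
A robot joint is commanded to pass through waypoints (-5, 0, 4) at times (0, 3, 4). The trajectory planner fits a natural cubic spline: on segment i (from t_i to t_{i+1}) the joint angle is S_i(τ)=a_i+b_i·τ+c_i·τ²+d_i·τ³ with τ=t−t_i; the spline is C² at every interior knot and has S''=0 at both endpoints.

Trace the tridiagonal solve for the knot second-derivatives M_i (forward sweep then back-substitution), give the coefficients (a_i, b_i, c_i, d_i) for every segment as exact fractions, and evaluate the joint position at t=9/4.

Δ: Δ0=5/3, Δ1=4
row 1: diag=8, rhs=14; c'=1/8, d'=7/4
back: M1=7/4
M: M0=0, M1=7/4, M2=0
seg 0: a=-5, c=M0/2=0, d=(M1−M0)/(6·3)=7/72, b=Δ0−h0·(2M0+M1)/6=19/24
seg 1: a=0, c=M1/2=7/8, d=(M2−M1)/(6·1)=-7/24, b=Δ1−h1·(2M1+M2)/6=41/12
t_q=9/4 → seg 0, τ=9/4; S=-5+19/24·τ+0·τ²+7/72·τ³=-1081/512

  seg 0: a=-5 b=19/24 c=0 d=7/72
  seg 1: a=0 b=41/12 c=7/8 d=-7/24
S(9/4) = -1081/512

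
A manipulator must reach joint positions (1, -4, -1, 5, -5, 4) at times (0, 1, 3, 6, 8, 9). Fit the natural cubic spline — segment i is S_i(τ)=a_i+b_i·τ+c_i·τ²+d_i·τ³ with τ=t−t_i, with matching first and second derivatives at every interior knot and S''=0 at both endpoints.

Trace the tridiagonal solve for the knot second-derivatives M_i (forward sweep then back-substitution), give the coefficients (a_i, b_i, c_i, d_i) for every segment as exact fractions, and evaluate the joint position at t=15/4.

Δ: Δ0=-5, Δ1=3/2, Δ2=2, Δ3=-5, Δ4=9
row 1: diag=6, rhs=39; c'=1/3, d'=13/2
row 2: denom=10−2·1/3=28/3; d'=(3−2·13/2)/(28/3)=-15/14
row 3: denom=10−3·9/28=253/28; d'=(-42−3·-15/14)/(253/28)=-1086/253
row 4: denom=6−2·56/253=1406/253; d'=(84−2·-1086/253)/(1406/253)=11712/703
back: M4=11712/703
back: M3=-1086/253−56/253·11712/703=-5610/703
back: M2=-15/14−9/28·-5610/703=1050/703
back: M1=13/2−1/3·1050/703=8439/1406
M: M0=0, M1=8439/1406, M2=1050/703, M3=-5610/703, M4=11712/703, M5=0
seg 0: a=1, c=M0/2=0, d=(M1−M0)/(6·1)=2813/2812, b=Δ0−h0·(2M0+M1)/6=-16873/2812
seg 1: a=-4, c=M1/2=8439/2812, d=(M2−M1)/(6·2)=-2113/5624, b=Δ1−h1·(2M1+M2)/6=-4217/1406
seg 2: a=-1, c=M2/2=525/703, d=(M3−M2)/(6·3)=-10/19, b=Δ2−h2·(2M2+M3)/6=3161/703
seg 3: a=5, c=M3/2=-2805/703, d=(M4−M3)/(6·2)=2887/1406, b=Δ3−h3·(2M3+M4)/6=-3679/703
seg 4: a=-5, c=M4/2=5856/703, d=(M5−M4)/(6·1)=-1952/703, b=Δ4−h4·(2M4+M5)/6=2423/703
t_q=15/4 → seg 2, τ=3/4; S=-1+3161/703·τ+525/703·τ²+-10/19·τ³=57823/22496

  seg 0: a=1 b=-16873/2812 c=0 d=2813/2812
  seg 1: a=-4 b=-4217/1406 c=8439/2812 d=-2113/5624
  seg 2: a=-1 b=3161/703 c=525/703 d=-10/19
  seg 3: a=5 b=-3679/703 c=-2805/703 d=2887/1406
  seg 4: a=-5 b=2423/703 c=5856/703 d=-1952/703
S(15/4) = 57823/22496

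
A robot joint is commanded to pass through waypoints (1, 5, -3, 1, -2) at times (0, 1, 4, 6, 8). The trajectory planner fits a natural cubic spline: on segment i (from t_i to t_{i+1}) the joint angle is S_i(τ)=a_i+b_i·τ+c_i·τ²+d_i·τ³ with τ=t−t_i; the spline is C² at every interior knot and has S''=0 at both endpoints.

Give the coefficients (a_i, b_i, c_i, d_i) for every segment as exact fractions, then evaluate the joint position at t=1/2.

Δ: Δ0=4, Δ1=-8/3, Δ2=2, Δ3=-3/2
row 1: diag=8, rhs=-40; c'=3/8, d'=-5
row 2: denom=10−3·3/8=71/8; d'=(28−3·-5)/(71/8)=344/71
row 3: denom=8−2·16/71=536/71; d'=(-21−2·344/71)/(536/71)=-2179/536
back: M3=-2179/536
back: M2=344/71−16/71·-2179/536=386/67
back: M1=-5−3/8·386/67=-1919/268
M: M0=0, M1=-1919/268, M2=386/67, M3=-2179/536, M4=0
seg 0: a=1, c=M0/2=0, d=(M1−M0)/(6·1)=-1919/1608, b=Δ0−h0·(2M0+M1)/6=8351/1608
seg 1: a=5, c=M1/2=-1919/536, d=(M2−M1)/(6·3)=3463/4824, b=Δ1−h1·(2M1+M2)/6=1297/804
seg 2: a=-3, c=M2/2=193/67, d=(M3−M2)/(6·2)=-5267/6432, b=Δ2−h2·(2M2+M3)/6=-781/1608
seg 3: a=1, c=M3/2=-2179/1072, d=(M4−M3)/(6·2)=2179/6432, b=Δ3−h3·(2M3+M4)/6=973/804
t_q=1/2 → seg 0, τ=1/2; S=1+8351/1608·τ+0·τ²+-1919/1608·τ³=14783/4288

  seg 0: a=1 b=8351/1608 c=0 d=-1919/1608
  seg 1: a=5 b=1297/804 c=-1919/536 d=3463/4824
  seg 2: a=-3 b=-781/1608 c=193/67 d=-5267/6432
  seg 3: a=1 b=973/804 c=-2179/1072 d=2179/6432
S(1/2) = 14783/4288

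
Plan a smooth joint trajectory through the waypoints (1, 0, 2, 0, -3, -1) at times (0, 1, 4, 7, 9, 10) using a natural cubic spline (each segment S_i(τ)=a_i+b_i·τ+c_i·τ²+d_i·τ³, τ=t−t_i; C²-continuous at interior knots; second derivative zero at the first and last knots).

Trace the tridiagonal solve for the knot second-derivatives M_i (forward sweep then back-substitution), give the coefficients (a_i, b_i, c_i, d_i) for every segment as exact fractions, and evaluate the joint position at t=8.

Δ: Δ0=-1, Δ1=2/3, Δ2=-2/3, Δ3=-3/2, Δ4=2
row 1: diag=8, rhs=10; c'=3/8, d'=5/4
row 2: denom=12−3·3/8=87/8; d'=(-8−3·5/4)/(87/8)=-94/87
row 3: denom=10−3·8/29=266/29; d'=(-5−3·-94/87)/(266/29)=-51/266
row 4: denom=6−2·29/133=740/133; d'=(21−2·-51/266)/(740/133)=711/185
back: M4=711/185
back: M3=-51/266−29/133·711/185=-381/370
back: M2=-94/87−8/29·-381/370=-442/555
back: M1=5/4−3/8·-442/555=573/370
M: M0=0, M1=573/370, M2=-442/555, M3=-381/370, M4=711/185, M5=0
seg 0: a=1, c=M0/2=0, d=(M1−M0)/(6·1)=191/740, b=Δ0−h0·(2M0+M1)/6=-931/740
seg 1: a=0, c=M1/2=573/740, d=(M2−M1)/(6·3)=-2603/19980, b=Δ1−h1·(2M1+M2)/6=-179/370
seg 2: a=2, c=M2/2=-221/555, d=(M3−M2)/(6·3)=-7/540, b=Δ2−h2·(2M2+M3)/6=477/740
seg 3: a=0, c=M3/2=-381/740, d=(M4−M3)/(6·2)=601/1480, b=Δ3−h3·(2M3+M4)/6=-155/74
seg 4: a=-3, c=M4/2=711/370, d=(M5−M4)/(6·1)=-237/370, b=Δ4−h4·(2M4+M5)/6=133/185
t_q=8 → seg 3, τ=1; S=0+-155/74·τ+-381/740·τ²+601/1480·τ³=-3261/1480

  seg 0: a=1 b=-931/740 c=0 d=191/740
  seg 1: a=0 b=-179/370 c=573/740 d=-2603/19980
  seg 2: a=2 b=477/740 c=-221/555 d=-7/540
  seg 3: a=0 b=-155/74 c=-381/740 d=601/1480
  seg 4: a=-3 b=133/185 c=711/370 d=-237/370
S(8) = -3261/1480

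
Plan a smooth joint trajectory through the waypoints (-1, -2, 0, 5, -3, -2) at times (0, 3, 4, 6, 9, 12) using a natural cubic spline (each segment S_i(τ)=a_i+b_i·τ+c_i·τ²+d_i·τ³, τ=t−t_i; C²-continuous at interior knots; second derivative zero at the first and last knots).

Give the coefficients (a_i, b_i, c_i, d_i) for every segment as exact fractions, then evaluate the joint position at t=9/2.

Δ: Δ0=-1/3, Δ1=2, Δ2=5/2, Δ3=-8/3, Δ4=1/3
row 1: diag=8, rhs=14; c'=1/8, d'=7/4
row 2: denom=6−1·1/8=47/8; d'=(3−1·7/4)/(47/8)=10/47
row 3: denom=10−2·16/47=438/47; d'=(-31−2·10/47)/(438/47)=-1477/438
row 4: denom=12−3·47/146=1611/146; d'=(18−3·-1477/438)/(1611/146)=4105/1611
back: M4=4105/1611
back: M3=-1477/438−47/146·4105/1611=-6754/1611
back: M2=10/47−16/47·-6754/1611=2642/1611
back: M1=7/4−1/8·2642/1611=2489/1611
M: M0=0, M1=2489/1611, M2=2642/1611, M3=-6754/1611, M4=4105/1611, M5=0
seg 0: a=-1, c=M0/2=0, d=(M1−M0)/(6·3)=2489/28998, b=Δ0−h0·(2M0+M1)/6=-3563/3222
seg 1: a=-2, c=M1/2=2489/3222, d=(M2−M1)/(6·1)=17/1074, b=Δ1−h1·(2M1+M2)/6=1952/1611
seg 2: a=0, c=M2/2=1321/1611, d=(M3−M2)/(6·2)=-87/179, b=Δ2−h2·(2M2+M3)/6=9035/3222
seg 3: a=5, c=M3/2=-3377/1611, d=(M4−M3)/(6·3)=10859/28998, b=Δ3−h3·(2M3+M4)/6=811/3222
seg 4: a=-3, c=M4/2=4105/3222, d=(M5−M4)/(6·3)=-4105/28998, b=Δ4−h4·(2M4+M5)/6=-3568/1611
t_q=9/2 → seg 2, τ=1/2; S=0+9035/3222·τ+1321/1611·τ²+-87/179·τ³=6643/4296

  seg 0: a=-1 b=-3563/3222 c=0 d=2489/28998
  seg 1: a=-2 b=1952/1611 c=2489/3222 d=17/1074
  seg 2: a=0 b=9035/3222 c=1321/1611 d=-87/179
  seg 3: a=5 b=811/3222 c=-3377/1611 d=10859/28998
  seg 4: a=-3 b=-3568/1611 c=4105/3222 d=-4105/28998
S(9/2) = 6643/4296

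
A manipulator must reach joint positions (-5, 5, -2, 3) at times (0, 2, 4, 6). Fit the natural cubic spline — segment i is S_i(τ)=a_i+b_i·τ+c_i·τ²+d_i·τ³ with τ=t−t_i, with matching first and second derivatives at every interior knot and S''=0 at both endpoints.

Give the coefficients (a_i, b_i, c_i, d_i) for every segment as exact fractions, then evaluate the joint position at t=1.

Δ: Δ0=5, Δ1=-7/2, Δ2=5/2
row 1: diag=8, rhs=-51; c'=1/4, d'=-51/8
row 2: denom=8−2·1/4=15/2; d'=(36−2·-51/8)/(15/2)=13/2
back: M2=13/2
back: M1=-51/8−1/4·13/2=-8
M: M0=0, M1=-8, M2=13/2, M3=0
seg 0: a=-5, c=M0/2=0, d=(M1−M0)/(6·2)=-2/3, b=Δ0−h0·(2M0+M1)/6=23/3
seg 1: a=5, c=M1/2=-4, d=(M2−M1)/(6·2)=29/24, b=Δ1−h1·(2M1+M2)/6=-1/3
seg 2: a=-2, c=M2/2=13/4, d=(M3−M2)/(6·2)=-13/24, b=Δ2−h2·(2M2+M3)/6=-11/6
t_q=1 → seg 0, τ=1; S=-5+23/3·τ+0·τ²+-2/3·τ³=2

  seg 0: a=-5 b=23/3 c=0 d=-2/3
  seg 1: a=5 b=-1/3 c=-4 d=29/24
  seg 2: a=-2 b=-11/6 c=13/4 d=-13/24
S(1) = 2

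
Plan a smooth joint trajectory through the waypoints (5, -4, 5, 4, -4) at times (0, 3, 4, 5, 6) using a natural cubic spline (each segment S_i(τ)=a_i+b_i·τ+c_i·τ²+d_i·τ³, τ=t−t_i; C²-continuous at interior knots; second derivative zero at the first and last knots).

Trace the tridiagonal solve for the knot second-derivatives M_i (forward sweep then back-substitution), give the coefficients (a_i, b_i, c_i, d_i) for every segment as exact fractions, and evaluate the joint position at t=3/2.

Δ: Δ0=-3, Δ1=9, Δ2=-1, Δ3=-8
row 1: diag=8, rhs=72; c'=1/8, d'=9
row 2: denom=4−1·1/8=31/8; d'=(-60−1·9)/(31/8)=-552/31
row 3: denom=4−1·8/31=116/31; d'=(-42−1·-552/31)/(116/31)=-375/58
back: M3=-375/58
back: M2=-552/31−8/31·-375/58=-468/29
back: M1=9−1/8·-468/29=639/58
M: M0=0, M1=639/58, M2=-468/29, M3=-375/58, M4=0
seg 0: a=5, c=M0/2=0, d=(M1−M0)/(6·3)=71/116, b=Δ0−h0·(2M0+M1)/6=-987/116
seg 1: a=-4, c=M1/2=639/116, d=(M2−M1)/(6·1)=-525/116, b=Δ1−h1·(2M1+M2)/6=465/58
seg 2: a=5, c=M2/2=-234/29, d=(M3−M2)/(6·1)=187/116, b=Δ2−h2·(2M2+M3)/6=633/116
seg 3: a=4, c=M3/2=-375/116, d=(M4−M3)/(6·1)=125/116, b=Δ3−h3·(2M3+M4)/6=-339/58
t_q=3/2 → seg 0, τ=3/2; S=5+-987/116·τ+0·τ²+71/116·τ³=-5287/928

  seg 0: a=5 b=-987/116 c=0 d=71/116
  seg 1: a=-4 b=465/58 c=639/116 d=-525/116
  seg 2: a=5 b=633/116 c=-234/29 d=187/116
  seg 3: a=4 b=-339/58 c=-375/116 d=125/116
S(3/2) = -5287/928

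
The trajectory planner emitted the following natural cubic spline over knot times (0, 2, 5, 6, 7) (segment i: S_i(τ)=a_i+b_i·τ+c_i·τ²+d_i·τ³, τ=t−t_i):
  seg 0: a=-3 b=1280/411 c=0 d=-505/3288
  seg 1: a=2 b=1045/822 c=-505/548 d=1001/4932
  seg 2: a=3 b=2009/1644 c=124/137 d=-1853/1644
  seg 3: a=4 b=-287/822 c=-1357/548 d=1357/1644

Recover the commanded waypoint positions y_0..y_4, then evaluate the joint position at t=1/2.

y_0=-3 y_1=2 y_2=3 y_3=4 y_4=2
S(1/2) = -12819/8768

y_0 = S_0(0) = a_0 = -3
y_1 = S_1(0) = a_1 = 2
y_2 = S_2(0) = a_2 = 3
y_3 = S_3(0) = a_3 = 4
y_4 = S_3(1) = 2
t_q=1/2 is in segment 0 (τ=1/2); S_0(τ)=-12819/8768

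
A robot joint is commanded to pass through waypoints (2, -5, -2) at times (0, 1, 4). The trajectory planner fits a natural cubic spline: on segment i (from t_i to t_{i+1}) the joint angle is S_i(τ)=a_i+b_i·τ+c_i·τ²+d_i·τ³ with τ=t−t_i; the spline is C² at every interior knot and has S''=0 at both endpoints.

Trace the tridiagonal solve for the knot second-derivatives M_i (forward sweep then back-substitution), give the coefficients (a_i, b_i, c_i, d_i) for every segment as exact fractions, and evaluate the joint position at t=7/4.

Δ: Δ0=-7, Δ1=1
row 1: diag=8, rhs=48; c'=3/8, d'=6
back: M1=6
M: M0=0, M1=6, M2=0
seg 0: a=2, c=M0/2=0, d=(M1−M0)/(6·1)=1, b=Δ0−h0·(2M0+M1)/6=-8
seg 1: a=-5, c=M1/2=3, d=(M2−M1)/(6·3)=-1/3, b=Δ1−h1·(2M1+M2)/6=-5
t_q=7/4 → seg 1, τ=3/4; S=-5+-5·τ+3·τ²+-1/3·τ³=-461/64

  seg 0: a=2 b=-8 c=0 d=1
  seg 1: a=-5 b=-5 c=3 d=-1/3
S(7/4) = -461/64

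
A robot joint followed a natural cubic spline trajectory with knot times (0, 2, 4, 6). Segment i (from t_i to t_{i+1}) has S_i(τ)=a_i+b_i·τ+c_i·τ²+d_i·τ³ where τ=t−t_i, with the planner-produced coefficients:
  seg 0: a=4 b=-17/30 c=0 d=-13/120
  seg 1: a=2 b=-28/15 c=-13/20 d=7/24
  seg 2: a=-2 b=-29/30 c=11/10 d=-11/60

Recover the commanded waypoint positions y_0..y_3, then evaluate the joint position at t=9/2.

y_0 = S_0(0) = a_0 = 4
y_1 = S_1(0) = a_1 = 2
y_2 = S_2(0) = a_2 = -2
y_3 = S_2(2) = -1
t_q=9/2 is in segment 2 (τ=1/2); S_2(τ)=-357/160

y_0=4 y_1=2 y_2=-2 y_3=-1
S(9/2) = -357/160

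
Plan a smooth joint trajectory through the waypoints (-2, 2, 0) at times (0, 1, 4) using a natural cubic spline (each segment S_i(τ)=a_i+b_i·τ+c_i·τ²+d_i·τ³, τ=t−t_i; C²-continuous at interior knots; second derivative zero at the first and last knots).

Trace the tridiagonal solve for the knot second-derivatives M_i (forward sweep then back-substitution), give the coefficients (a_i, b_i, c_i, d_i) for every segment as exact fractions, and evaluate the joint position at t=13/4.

Δ: Δ0=4, Δ1=-2/3
row 1: diag=8, rhs=-28; c'=3/8, d'=-7/2
back: M1=-7/2
M: M0=0, M1=-7/2, M2=0
seg 0: a=-2, c=M0/2=0, d=(M1−M0)/(6·1)=-7/12, b=Δ0−h0·(2M0+M1)/6=55/12
seg 1: a=2, c=M1/2=-7/4, d=(M2−M1)/(6·3)=7/36, b=Δ1−h1·(2M1+M2)/6=17/6
t_q=13/4 → seg 1, τ=9/4; S=2+17/6·τ+-7/4·τ²+7/36·τ³=443/256

  seg 0: a=-2 b=55/12 c=0 d=-7/12
  seg 1: a=2 b=17/6 c=-7/4 d=7/36
S(13/4) = 443/256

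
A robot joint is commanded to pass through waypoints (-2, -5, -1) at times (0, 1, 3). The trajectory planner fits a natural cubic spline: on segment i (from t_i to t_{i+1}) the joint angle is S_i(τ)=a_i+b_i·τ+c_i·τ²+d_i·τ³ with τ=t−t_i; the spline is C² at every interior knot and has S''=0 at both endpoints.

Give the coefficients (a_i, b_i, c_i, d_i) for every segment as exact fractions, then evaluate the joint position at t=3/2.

  seg 0: a=-2 b=-23/6 c=0 d=5/6
  seg 1: a=-5 b=-4/3 c=5/2 d=-5/12
S(3/2) = -163/32

Δ: Δ0=-3, Δ1=2
row 1: diag=6, rhs=30; c'=1/3, d'=5
back: M1=5
M: M0=0, M1=5, M2=0
seg 0: a=-2, c=M0/2=0, d=(M1−M0)/(6·1)=5/6, b=Δ0−h0·(2M0+M1)/6=-23/6
seg 1: a=-5, c=M1/2=5/2, d=(M2−M1)/(6·2)=-5/12, b=Δ1−h1·(2M1+M2)/6=-4/3
t_q=3/2 → seg 1, τ=1/2; S=-5+-4/3·τ+5/2·τ²+-5/12·τ³=-163/32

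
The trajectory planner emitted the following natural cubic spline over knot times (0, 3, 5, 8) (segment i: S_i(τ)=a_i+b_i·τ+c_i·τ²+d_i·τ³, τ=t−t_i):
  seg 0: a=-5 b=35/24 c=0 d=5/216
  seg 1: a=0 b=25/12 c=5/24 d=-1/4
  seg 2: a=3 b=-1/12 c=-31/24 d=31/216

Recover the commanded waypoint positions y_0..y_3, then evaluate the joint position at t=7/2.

y_0=-5 y_1=0 y_2=3 y_3=-5
S(7/2) = 17/16

y_0 = S_0(0) = a_0 = -5
y_1 = S_1(0) = a_1 = 0
y_2 = S_2(0) = a_2 = 3
y_3 = S_2(3) = -5
t_q=7/2 is in segment 1 (τ=1/2); S_1(τ)=17/16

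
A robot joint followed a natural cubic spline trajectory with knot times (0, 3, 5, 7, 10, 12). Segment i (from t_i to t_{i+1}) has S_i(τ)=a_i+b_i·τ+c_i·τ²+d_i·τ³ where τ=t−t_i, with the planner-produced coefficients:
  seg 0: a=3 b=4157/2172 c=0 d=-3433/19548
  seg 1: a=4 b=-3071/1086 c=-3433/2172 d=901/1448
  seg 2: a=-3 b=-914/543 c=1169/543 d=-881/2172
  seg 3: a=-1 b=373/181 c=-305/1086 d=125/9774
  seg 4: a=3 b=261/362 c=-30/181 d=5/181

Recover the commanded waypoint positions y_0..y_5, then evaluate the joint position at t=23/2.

y_0=3 y_1=4 y_2=-3 y_3=-1 y_4=3 y_5=4
S(23/2) = 5505/1448

y_0 = S_0(0) = a_0 = 3
y_1 = S_1(0) = a_1 = 4
y_2 = S_2(0) = a_2 = -3
y_3 = S_3(0) = a_3 = -1
y_4 = S_4(0) = a_4 = 3
y_5 = S_4(2) = 4
t_q=23/2 is in segment 4 (τ=3/2); S_4(τ)=5505/1448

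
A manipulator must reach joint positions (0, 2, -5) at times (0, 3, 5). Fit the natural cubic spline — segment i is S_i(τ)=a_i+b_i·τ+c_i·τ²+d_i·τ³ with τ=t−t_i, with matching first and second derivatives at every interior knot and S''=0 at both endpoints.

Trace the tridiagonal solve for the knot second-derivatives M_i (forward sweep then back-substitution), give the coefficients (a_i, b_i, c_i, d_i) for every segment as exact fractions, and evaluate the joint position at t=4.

  seg 0: a=0 b=23/12 c=0 d=-5/36
  seg 1: a=2 b=-11/6 c=-5/4 d=5/24
S(4) = -7/8

Δ: Δ0=2/3, Δ1=-7/2
row 1: diag=10, rhs=-25; c'=1/5, d'=-5/2
back: M1=-5/2
M: M0=0, M1=-5/2, M2=0
seg 0: a=0, c=M0/2=0, d=(M1−M0)/(6·3)=-5/36, b=Δ0−h0·(2M0+M1)/6=23/12
seg 1: a=2, c=M1/2=-5/4, d=(M2−M1)/(6·2)=5/24, b=Δ1−h1·(2M1+M2)/6=-11/6
t_q=4 → seg 1, τ=1; S=2+-11/6·τ+-5/4·τ²+5/24·τ³=-7/8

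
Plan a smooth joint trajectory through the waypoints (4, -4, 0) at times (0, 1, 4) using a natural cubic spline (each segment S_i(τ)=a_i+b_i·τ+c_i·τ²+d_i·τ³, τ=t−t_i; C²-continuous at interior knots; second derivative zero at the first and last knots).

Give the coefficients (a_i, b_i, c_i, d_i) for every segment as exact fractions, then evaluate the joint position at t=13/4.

  seg 0: a=4 b=-55/6 c=0 d=7/6
  seg 1: a=-4 b=-17/3 c=7/2 d=-7/18
S(13/4) = -443/128

Δ: Δ0=-8, Δ1=4/3
row 1: diag=8, rhs=56; c'=3/8, d'=7
back: M1=7
M: M0=0, M1=7, M2=0
seg 0: a=4, c=M0/2=0, d=(M1−M0)/(6·1)=7/6, b=Δ0−h0·(2M0+M1)/6=-55/6
seg 1: a=-4, c=M1/2=7/2, d=(M2−M1)/(6·3)=-7/18, b=Δ1−h1·(2M1+M2)/6=-17/3
t_q=13/4 → seg 1, τ=9/4; S=-4+-17/3·τ+7/2·τ²+-7/18·τ³=-443/128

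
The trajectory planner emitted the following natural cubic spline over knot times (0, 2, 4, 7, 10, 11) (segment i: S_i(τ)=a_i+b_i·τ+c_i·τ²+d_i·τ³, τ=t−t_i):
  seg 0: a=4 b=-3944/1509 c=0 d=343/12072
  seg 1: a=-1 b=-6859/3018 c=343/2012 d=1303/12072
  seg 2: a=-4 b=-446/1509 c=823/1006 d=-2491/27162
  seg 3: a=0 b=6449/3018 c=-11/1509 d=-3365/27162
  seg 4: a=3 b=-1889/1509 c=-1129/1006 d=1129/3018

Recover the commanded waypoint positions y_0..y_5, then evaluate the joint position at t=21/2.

y_0 = S_0(0) = a_0 = 4
y_1 = S_1(0) = a_1 = -1
y_2 = S_2(0) = a_2 = -4
y_3 = S_3(0) = a_3 = 0
y_4 = S_4(0) = a_4 = 3
y_5 = S_4(1) = 1
t_q=21/2 is in segment 4 (τ=1/2); S_4(τ)=17225/8048

y_0=4 y_1=-1 y_2=-4 y_3=0 y_4=3 y_5=1
S(21/2) = 17225/8048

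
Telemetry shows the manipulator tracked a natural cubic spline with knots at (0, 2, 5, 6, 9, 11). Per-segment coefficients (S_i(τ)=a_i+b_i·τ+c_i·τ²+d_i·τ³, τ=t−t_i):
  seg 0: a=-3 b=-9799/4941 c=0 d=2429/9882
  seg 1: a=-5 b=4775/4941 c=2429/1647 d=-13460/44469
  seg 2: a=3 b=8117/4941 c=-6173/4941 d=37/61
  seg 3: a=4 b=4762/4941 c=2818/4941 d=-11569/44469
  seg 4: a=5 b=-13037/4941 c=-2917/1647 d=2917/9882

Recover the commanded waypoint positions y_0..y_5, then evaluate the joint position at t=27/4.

y_0=-3 y_1=-5 y_2=3 y_3=4 y_4=5 y_5=-5
S(27/4) = 173357/35136

y_0 = S_0(0) = a_0 = -3
y_1 = S_1(0) = a_1 = -5
y_2 = S_2(0) = a_2 = 3
y_3 = S_3(0) = a_3 = 4
y_4 = S_4(0) = a_4 = 5
y_5 = S_4(2) = -5
t_q=27/4 is in segment 3 (τ=3/4); S_3(τ)=173357/35136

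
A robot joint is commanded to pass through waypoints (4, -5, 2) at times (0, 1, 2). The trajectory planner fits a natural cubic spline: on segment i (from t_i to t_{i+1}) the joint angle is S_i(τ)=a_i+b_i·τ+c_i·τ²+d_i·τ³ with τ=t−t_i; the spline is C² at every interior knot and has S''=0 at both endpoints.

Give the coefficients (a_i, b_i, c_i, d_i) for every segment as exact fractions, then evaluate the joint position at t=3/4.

Δ: Δ0=-9, Δ1=7
row 1: diag=4, rhs=96; c'=1/4, d'=24
back: M1=24
M: M0=0, M1=24, M2=0
seg 0: a=4, c=M0/2=0, d=(M1−M0)/(6·1)=4, b=Δ0−h0·(2M0+M1)/6=-13
seg 1: a=-5, c=M1/2=12, d=(M2−M1)/(6·1)=-4, b=Δ1−h1·(2M1+M2)/6=-1
t_q=3/4 → seg 0, τ=3/4; S=4+-13·τ+0·τ²+4·τ³=-65/16

  seg 0: a=4 b=-13 c=0 d=4
  seg 1: a=-5 b=-1 c=12 d=-4
S(3/4) = -65/16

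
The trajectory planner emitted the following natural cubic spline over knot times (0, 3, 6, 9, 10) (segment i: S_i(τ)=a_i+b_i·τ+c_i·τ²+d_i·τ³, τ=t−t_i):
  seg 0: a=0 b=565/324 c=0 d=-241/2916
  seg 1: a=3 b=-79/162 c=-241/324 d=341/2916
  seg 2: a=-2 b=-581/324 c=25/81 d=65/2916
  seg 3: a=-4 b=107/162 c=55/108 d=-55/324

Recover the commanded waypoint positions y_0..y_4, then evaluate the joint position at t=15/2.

y_0=0 y_1=3 y_2=-2 y_3=-4 y_4=-3
S(15/2) = -1129/288

y_0 = S_0(0) = a_0 = 0
y_1 = S_1(0) = a_1 = 3
y_2 = S_2(0) = a_2 = -2
y_3 = S_3(0) = a_3 = -4
y_4 = S_3(1) = -3
t_q=15/2 is in segment 2 (τ=3/2); S_2(τ)=-1129/288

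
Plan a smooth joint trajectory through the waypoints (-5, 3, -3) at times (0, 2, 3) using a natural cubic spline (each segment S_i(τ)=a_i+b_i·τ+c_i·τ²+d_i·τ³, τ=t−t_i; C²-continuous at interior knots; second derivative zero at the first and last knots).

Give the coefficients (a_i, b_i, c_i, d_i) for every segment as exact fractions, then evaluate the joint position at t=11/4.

Δ: Δ0=4, Δ1=-6
row 1: diag=6, rhs=-60; c'=1/6, d'=-10
back: M1=-10
M: M0=0, M1=-10, M2=0
seg 0: a=-5, c=M0/2=0, d=(M1−M0)/(6·2)=-5/6, b=Δ0−h0·(2M0+M1)/6=22/3
seg 1: a=3, c=M1/2=-5, d=(M2−M1)/(6·1)=5/3, b=Δ1−h1·(2M1+M2)/6=-8/3
t_q=11/4 → seg 1, τ=3/4; S=3+-8/3·τ+-5·τ²+5/3·τ³=-71/64

  seg 0: a=-5 b=22/3 c=0 d=-5/6
  seg 1: a=3 b=-8/3 c=-5 d=5/3
S(11/4) = -71/64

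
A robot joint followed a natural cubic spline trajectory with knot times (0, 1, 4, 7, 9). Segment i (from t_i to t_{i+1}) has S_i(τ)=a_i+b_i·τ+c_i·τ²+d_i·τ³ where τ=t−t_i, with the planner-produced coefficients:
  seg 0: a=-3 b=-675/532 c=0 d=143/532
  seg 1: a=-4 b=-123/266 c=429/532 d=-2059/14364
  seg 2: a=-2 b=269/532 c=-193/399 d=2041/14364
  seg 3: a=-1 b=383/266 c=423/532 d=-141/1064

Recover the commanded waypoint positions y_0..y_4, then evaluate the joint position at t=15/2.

y_0=-3 y_1=-4 y_2=-2 y_3=-1 y_4=4
S(15/2) = -119/1216

y_0 = S_0(0) = a_0 = -3
y_1 = S_1(0) = a_1 = -4
y_2 = S_2(0) = a_2 = -2
y_3 = S_3(0) = a_3 = -1
y_4 = S_3(2) = 4
t_q=15/2 is in segment 3 (τ=1/2); S_3(τ)=-119/1216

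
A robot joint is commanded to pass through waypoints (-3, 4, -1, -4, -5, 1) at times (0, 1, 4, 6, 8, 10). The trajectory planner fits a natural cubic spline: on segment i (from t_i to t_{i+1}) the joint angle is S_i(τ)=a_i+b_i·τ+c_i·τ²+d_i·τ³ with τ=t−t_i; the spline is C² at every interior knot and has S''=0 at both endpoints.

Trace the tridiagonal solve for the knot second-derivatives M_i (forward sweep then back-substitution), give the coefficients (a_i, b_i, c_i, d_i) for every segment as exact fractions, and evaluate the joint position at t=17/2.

Δ: Δ0=7, Δ1=-5/3, Δ2=-3/2, Δ3=-1/2, Δ4=3
row 1: diag=8, rhs=-52; c'=3/8, d'=-13/2
row 2: denom=10−3·3/8=71/8; d'=(1−3·-13/2)/(71/8)=164/71
row 3: denom=8−2·16/71=536/71; d'=(6−2·164/71)/(536/71)=49/268
row 4: denom=8−2·71/268=1001/134; d'=(21−2·49/268)/(1001/134)=395/143
back: M4=395/143
back: M3=49/268−71/268·395/143=-157/286
back: M2=164/71−16/71·-157/286=348/143
back: M1=-13/2−3/8·348/143=-1060/143
M: M0=0, M1=-1060/143, M2=348/143, M3=-157/286, M4=395/143, M5=0
seg 0: a=-3, c=M0/2=0, d=(M1−M0)/(6·1)=-530/429, b=Δ0−h0·(2M0+M1)/6=3533/429
seg 1: a=4, c=M1/2=-530/143, d=(M2−M1)/(6·3)=64/117, b=Δ1−h1·(2M1+M2)/6=1943/429
seg 2: a=-1, c=M2/2=174/143, d=(M3−M2)/(6·2)=-853/3432, b=Δ2−h2·(2M2+M3)/6=-97/33
seg 3: a=-4, c=M3/2=-157/572, d=(M4−M3)/(6·2)=947/3432, b=Δ3−h3·(2M3+M4)/6=-905/858
seg 4: a=-5, c=M4/2=395/286, d=(M5−M4)/(6·2)=-395/1716, b=Δ4−h4·(2M4+M5)/6=497/429
t_q=17/2 → seg 4, τ=1/2; S=-5+497/429·τ+395/286·τ²+-395/1716·τ³=-18781/4576

  seg 0: a=-3 b=3533/429 c=0 d=-530/429
  seg 1: a=4 b=1943/429 c=-530/143 d=64/117
  seg 2: a=-1 b=-97/33 c=174/143 d=-853/3432
  seg 3: a=-4 b=-905/858 c=-157/572 d=947/3432
  seg 4: a=-5 b=497/429 c=395/286 d=-395/1716
S(17/2) = -18781/4576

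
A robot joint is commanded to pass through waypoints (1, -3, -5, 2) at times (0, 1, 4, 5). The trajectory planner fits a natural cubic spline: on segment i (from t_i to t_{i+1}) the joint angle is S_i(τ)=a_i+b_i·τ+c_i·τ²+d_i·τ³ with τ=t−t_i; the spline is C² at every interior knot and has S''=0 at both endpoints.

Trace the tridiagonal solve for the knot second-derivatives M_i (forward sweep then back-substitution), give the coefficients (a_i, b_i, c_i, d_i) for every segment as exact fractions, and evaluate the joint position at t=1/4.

  seg 0: a=1 b=-61/15 c=0 d=1/15
  seg 1: a=-3 b=-58/15 c=1/5 d=13/45
  seg 2: a=-5 b=77/15 c=14/5 d=-14/15
S(1/4) = -1/64

Δ: Δ0=-4, Δ1=-2/3, Δ2=7
row 1: diag=8, rhs=20; c'=3/8, d'=5/2
row 2: denom=8−3·3/8=55/8; d'=(46−3·5/2)/(55/8)=28/5
back: M2=28/5
back: M1=5/2−3/8·28/5=2/5
M: M0=0, M1=2/5, M2=28/5, M3=0
seg 0: a=1, c=M0/2=0, d=(M1−M0)/(6·1)=1/15, b=Δ0−h0·(2M0+M1)/6=-61/15
seg 1: a=-3, c=M1/2=1/5, d=(M2−M1)/(6·3)=13/45, b=Δ1−h1·(2M1+M2)/6=-58/15
seg 2: a=-5, c=M2/2=14/5, d=(M3−M2)/(6·1)=-14/15, b=Δ2−h2·(2M2+M3)/6=77/15
t_q=1/4 → seg 0, τ=1/4; S=1+-61/15·τ+0·τ²+1/15·τ³=-1/64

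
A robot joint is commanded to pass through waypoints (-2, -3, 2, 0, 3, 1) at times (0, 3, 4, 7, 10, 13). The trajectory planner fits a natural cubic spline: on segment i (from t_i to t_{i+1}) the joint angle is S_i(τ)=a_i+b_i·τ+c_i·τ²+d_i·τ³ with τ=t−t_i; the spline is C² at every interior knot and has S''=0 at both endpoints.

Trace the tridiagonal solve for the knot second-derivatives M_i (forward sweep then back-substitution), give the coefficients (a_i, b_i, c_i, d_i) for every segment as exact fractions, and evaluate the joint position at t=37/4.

Δ: Δ0=-1/3, Δ1=5, Δ2=-2/3, Δ3=1, Δ4=-2/3
row 1: diag=8, rhs=32; c'=1/8, d'=4
row 2: denom=8−1·1/8=63/8; d'=(-34−1·4)/(63/8)=-304/63
row 3: denom=12−3·8/21=76/7; d'=(10−3·-304/63)/(76/7)=257/114
row 4: denom=12−3·21/76=849/76; d'=(-10−3·257/114)/(849/76)=-1274/849
back: M4=-1274/849
back: M3=257/114−21/76·-1274/849=2266/849
back: M2=-304/63−8/21·2266/849=-4960/849
back: M1=4−1/8·-4960/849=4016/849
M: M0=0, M1=4016/849, M2=-4960/849, M3=2266/849, M4=-1274/849, M5=0
seg 0: a=-2, c=M0/2=0, d=(M1−M0)/(6·3)=2008/7641, b=Δ0−h0·(2M0+M1)/6=-2291/849
seg 1: a=-3, c=M1/2=2008/849, d=(M2−M1)/(6·1)=-1496/849, b=Δ1−h1·(2M1+M2)/6=3733/849
seg 2: a=2, c=M2/2=-2480/849, d=(M3−M2)/(6·3)=3613/7641, b=Δ2−h2·(2M2+M3)/6=1087/283
seg 3: a=0, c=M3/2=1133/849, d=(M4−M3)/(6·3)=-590/2547, b=Δ3−h3·(2M3+M4)/6=-260/283
seg 4: a=3, c=M4/2=-637/849, d=(M5−M4)/(6·3)=637/7641, b=Δ4−h4·(2M4+M5)/6=236/283
t_q=37/4 → seg 3, τ=9/4; S=0+-260/283·τ+1133/849·τ²+-590/2547·τ³=18567/9056

  seg 0: a=-2 b=-2291/849 c=0 d=2008/7641
  seg 1: a=-3 b=3733/849 c=2008/849 d=-1496/849
  seg 2: a=2 b=1087/283 c=-2480/849 d=3613/7641
  seg 3: a=0 b=-260/283 c=1133/849 d=-590/2547
  seg 4: a=3 b=236/283 c=-637/849 d=637/7641
S(37/4) = 18567/9056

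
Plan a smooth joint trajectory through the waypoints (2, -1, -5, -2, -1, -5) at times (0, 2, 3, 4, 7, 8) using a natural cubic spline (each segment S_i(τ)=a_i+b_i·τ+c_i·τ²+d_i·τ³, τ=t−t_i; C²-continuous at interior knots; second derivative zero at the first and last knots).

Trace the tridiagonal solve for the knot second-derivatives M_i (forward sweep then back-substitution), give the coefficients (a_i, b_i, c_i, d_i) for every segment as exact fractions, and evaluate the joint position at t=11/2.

  seg 0: a=2 b=127/7302 c=0 d=-1385/3651
  seg 1: a=-1 b=-33113/7302 c=-2770/1217 d=20525/7302
  seg 2: a=-5 b=-2389/3651 c=14985/2434 d=-18271/7302
  seg 3: a=-2 b=30319/7302 c=-1643/1217 d=563/21906
  seg 4: a=-1 b=-11881/3651 c=-2723/2434 d=2723/7302
S(11/2) = 24873/19472

Δ: Δ0=-3/2, Δ1=-4, Δ2=3, Δ3=1/3, Δ4=-4
row 1: diag=6, rhs=-15; c'=1/6, d'=-5/2
row 2: denom=4−1·1/6=23/6; d'=(42−1·-5/2)/(23/6)=267/23
row 3: denom=8−1·6/23=178/23; d'=(-16−1·267/23)/(178/23)=-635/178
row 4: denom=8−3·69/178=1217/178; d'=(-26−3·-635/178)/(1217/178)=-2723/1217
back: M4=-2723/1217
back: M3=-635/178−69/178·-2723/1217=-3286/1217
back: M2=267/23−6/23·-3286/1217=14985/1217
back: M1=-5/2−1/6·14985/1217=-5540/1217
M: M0=0, M1=-5540/1217, M2=14985/1217, M3=-3286/1217, M4=-2723/1217, M5=0
seg 0: a=2, c=M0/2=0, d=(M1−M0)/(6·2)=-1385/3651, b=Δ0−h0·(2M0+M1)/6=127/7302
seg 1: a=-1, c=M1/2=-2770/1217, d=(M2−M1)/(6·1)=20525/7302, b=Δ1−h1·(2M1+M2)/6=-33113/7302
seg 2: a=-5, c=M2/2=14985/2434, d=(M3−M2)/(6·1)=-18271/7302, b=Δ2−h2·(2M2+M3)/6=-2389/3651
seg 3: a=-2, c=M3/2=-1643/1217, d=(M4−M3)/(6·3)=563/21906, b=Δ3−h3·(2M3+M4)/6=30319/7302
seg 4: a=-1, c=M4/2=-2723/2434, d=(M5−M4)/(6·1)=2723/7302, b=Δ4−h4·(2M4+M5)/6=-11881/3651
t_q=11/2 → seg 3, τ=3/2; S=-2+30319/7302·τ+-1643/1217·τ²+563/21906·τ³=24873/19472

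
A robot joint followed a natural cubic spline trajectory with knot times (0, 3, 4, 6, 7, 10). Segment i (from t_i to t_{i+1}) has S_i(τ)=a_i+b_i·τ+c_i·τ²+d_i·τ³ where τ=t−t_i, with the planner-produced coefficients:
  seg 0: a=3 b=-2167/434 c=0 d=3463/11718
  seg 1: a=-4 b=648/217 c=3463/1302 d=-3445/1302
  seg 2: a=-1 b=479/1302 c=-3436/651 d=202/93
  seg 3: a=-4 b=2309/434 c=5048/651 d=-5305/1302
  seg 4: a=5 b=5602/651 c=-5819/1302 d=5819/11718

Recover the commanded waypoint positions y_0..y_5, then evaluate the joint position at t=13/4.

y_0=3 y_1=-4 y_2=-1 y_3=-4 y_4=5 y_5=4
S(13/4) = -86899/27776

y_0 = S_0(0) = a_0 = 3
y_1 = S_1(0) = a_1 = -4
y_2 = S_2(0) = a_2 = -1
y_3 = S_3(0) = a_3 = -4
y_4 = S_4(0) = a_4 = 5
y_5 = S_4(3) = 4
t_q=13/4 is in segment 1 (τ=1/4); S_1(τ)=-86899/27776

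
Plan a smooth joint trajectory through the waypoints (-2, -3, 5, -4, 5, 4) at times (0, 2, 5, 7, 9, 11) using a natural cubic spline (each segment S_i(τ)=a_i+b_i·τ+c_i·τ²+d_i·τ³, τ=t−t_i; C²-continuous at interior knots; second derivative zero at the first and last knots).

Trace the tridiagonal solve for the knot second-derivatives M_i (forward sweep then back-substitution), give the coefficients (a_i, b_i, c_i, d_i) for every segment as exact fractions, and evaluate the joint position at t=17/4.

  seg 0: a=-2 b=-14597/7710 c=0 d=5371/15420
  seg 1: a=-3 b=17629/7710 c=5371/2570 d=-7568/11565
  seg 2: a=5 b=-21917/7710 c=-1953/514 d=11453/7710
  seg 3: a=-4 b=-1661/7710 c=13141/2570 d=-4249/3084
  seg 4: a=5 b=28561/7710 c=-4052/1285 d=2026/3855
S(17/4) = 43347/8224

Δ: Δ0=-1/2, Δ1=8/3, Δ2=-9/2, Δ3=9/2, Δ4=-1/2
row 1: diag=10, rhs=19; c'=3/10, d'=19/10
row 2: denom=10−3·3/10=91/10; d'=(-43−3·19/10)/(91/10)=-487/91
row 3: denom=8−2·20/91=688/91; d'=(54−2·-487/91)/(688/91)=368/43
row 4: denom=8−2·91/344=1285/172; d'=(-30−2·368/43)/(1285/172)=-8104/1285
back: M4=-8104/1285
back: M3=368/43−91/344·-8104/1285=13141/1285
back: M2=-487/91−20/91·13141/1285=-1953/257
back: M1=19/10−3/10·-1953/257=5371/1285
M: M0=0, M1=5371/1285, M2=-1953/257, M3=13141/1285, M4=-8104/1285, M5=0
seg 0: a=-2, c=M0/2=0, d=(M1−M0)/(6·2)=5371/15420, b=Δ0−h0·(2M0+M1)/6=-14597/7710
seg 1: a=-3, c=M1/2=5371/2570, d=(M2−M1)/(6·3)=-7568/11565, b=Δ1−h1·(2M1+M2)/6=17629/7710
seg 2: a=5, c=M2/2=-1953/514, d=(M3−M2)/(6·2)=11453/7710, b=Δ2−h2·(2M2+M3)/6=-21917/7710
seg 3: a=-4, c=M3/2=13141/2570, d=(M4−M3)/(6·2)=-4249/3084, b=Δ3−h3·(2M3+M4)/6=-1661/7710
seg 4: a=5, c=M4/2=-4052/1285, d=(M5−M4)/(6·2)=2026/3855, b=Δ4−h4·(2M4+M5)/6=28561/7710
t_q=17/4 → seg 1, τ=9/4; S=-3+17629/7710·τ+5371/2570·τ²+-7568/11565·τ³=43347/8224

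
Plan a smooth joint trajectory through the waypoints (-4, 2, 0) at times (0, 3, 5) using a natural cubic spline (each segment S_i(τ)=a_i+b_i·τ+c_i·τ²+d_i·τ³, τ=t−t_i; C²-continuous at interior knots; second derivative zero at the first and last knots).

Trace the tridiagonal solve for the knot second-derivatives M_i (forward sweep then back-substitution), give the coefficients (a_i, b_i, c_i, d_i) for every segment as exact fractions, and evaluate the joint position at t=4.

Δ: Δ0=2, Δ1=-1
row 1: diag=10, rhs=-18; c'=1/5, d'=-9/5
back: M1=-9/5
M: M0=0, M1=-9/5, M2=0
seg 0: a=-4, c=M0/2=0, d=(M1−M0)/(6·3)=-1/10, b=Δ0−h0·(2M0+M1)/6=29/10
seg 1: a=2, c=M1/2=-9/10, d=(M2−M1)/(6·2)=3/20, b=Δ1−h1·(2M1+M2)/6=1/5
t_q=4 → seg 1, τ=1; S=2+1/5·τ+-9/10·τ²+3/20·τ³=29/20

  seg 0: a=-4 b=29/10 c=0 d=-1/10
  seg 1: a=2 b=1/5 c=-9/10 d=3/20
S(4) = 29/20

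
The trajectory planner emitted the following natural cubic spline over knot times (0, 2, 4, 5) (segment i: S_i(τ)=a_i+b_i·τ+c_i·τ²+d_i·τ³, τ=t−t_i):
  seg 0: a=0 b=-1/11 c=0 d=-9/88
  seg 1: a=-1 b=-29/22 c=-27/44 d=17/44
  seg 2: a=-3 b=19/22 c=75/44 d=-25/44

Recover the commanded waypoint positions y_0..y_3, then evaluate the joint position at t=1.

y_0 = S_0(0) = a_0 = 0
y_1 = S_1(0) = a_1 = -1
y_2 = S_2(0) = a_2 = -3
y_3 = S_2(1) = -1
t_q=1 is in segment 0 (τ=1); S_0(τ)=-17/88

y_0=0 y_1=-1 y_2=-3 y_3=-1
S(1) = -17/88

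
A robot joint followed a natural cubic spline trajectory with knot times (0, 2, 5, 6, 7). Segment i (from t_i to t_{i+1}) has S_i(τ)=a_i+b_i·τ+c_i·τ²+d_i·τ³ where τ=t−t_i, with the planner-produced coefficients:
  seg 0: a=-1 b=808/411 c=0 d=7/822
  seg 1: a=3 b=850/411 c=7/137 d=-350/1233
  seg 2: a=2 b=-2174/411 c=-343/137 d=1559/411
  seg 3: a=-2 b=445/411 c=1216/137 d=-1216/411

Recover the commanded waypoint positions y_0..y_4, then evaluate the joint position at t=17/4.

y_0 = S_0(0) = a_0 = -1
y_1 = S_1(0) = a_1 = 3
y_2 = S_2(0) = a_2 = 2
y_3 = S_3(0) = a_3 = -2
y_4 = S_3(1) = 5
t_q=17/4 is in segment 1 (τ=9/4); S_1(τ)=20511/4384

y_0=-1 y_1=3 y_2=2 y_3=-2 y_4=5
S(17/4) = 20511/4384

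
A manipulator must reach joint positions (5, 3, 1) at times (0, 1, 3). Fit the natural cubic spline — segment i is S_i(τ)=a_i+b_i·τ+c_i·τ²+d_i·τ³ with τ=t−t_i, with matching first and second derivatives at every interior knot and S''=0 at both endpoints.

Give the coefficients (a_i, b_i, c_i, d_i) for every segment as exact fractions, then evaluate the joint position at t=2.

  seg 0: a=5 b=-13/6 c=0 d=1/6
  seg 1: a=3 b=-5/3 c=1/2 d=-1/12
S(2) = 7/4

Δ: Δ0=-2, Δ1=-1
row 1: diag=6, rhs=6; c'=1/3, d'=1
back: M1=1
M: M0=0, M1=1, M2=0
seg 0: a=5, c=M0/2=0, d=(M1−M0)/(6·1)=1/6, b=Δ0−h0·(2M0+M1)/6=-13/6
seg 1: a=3, c=M1/2=1/2, d=(M2−M1)/(6·2)=-1/12, b=Δ1−h1·(2M1+M2)/6=-5/3
t_q=2 → seg 1, τ=1; S=3+-5/3·τ+1/2·τ²+-1/12·τ³=7/4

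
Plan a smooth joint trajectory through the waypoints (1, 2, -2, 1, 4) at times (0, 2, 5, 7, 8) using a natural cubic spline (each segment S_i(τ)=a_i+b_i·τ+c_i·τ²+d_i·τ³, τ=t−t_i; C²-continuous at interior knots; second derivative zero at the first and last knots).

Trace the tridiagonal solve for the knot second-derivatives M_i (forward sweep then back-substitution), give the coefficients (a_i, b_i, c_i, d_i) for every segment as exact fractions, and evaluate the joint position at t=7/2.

Δ: Δ0=1/2, Δ1=-4/3, Δ2=3/2, Δ3=3
row 1: diag=10, rhs=-11; c'=3/10, d'=-11/10
row 2: denom=10−3·3/10=91/10; d'=(17−3·-11/10)/(91/10)=29/13
row 3: denom=6−2·20/91=506/91; d'=(9−2·29/13)/(506/91)=413/506
back: M3=413/506
back: M2=29/13−20/91·413/506=519/253
back: M1=-11/10−3/10·519/253=-434/253
M: M0=0, M1=-434/253, M2=519/253, M3=413/506, M4=0
seg 0: a=1, c=M0/2=0, d=(M1−M0)/(6·2)=-217/1518, b=Δ0−h0·(2M0+M1)/6=1627/1518
seg 1: a=2, c=M1/2=-217/253, d=(M2−M1)/(6·3)=953/4554, b=Δ1−h1·(2M1+M2)/6=-977/1518
seg 2: a=-2, c=M2/2=519/506, d=(M3−M2)/(6·2)=-625/6072, b=Δ2−h2·(2M2+M3)/6=-106/759
seg 3: a=1, c=M3/2=413/1012, d=(M4−M3)/(6·1)=-413/3036, b=Δ3−h3·(2M3+M4)/6=4141/1518
t_q=7/2 → seg 1, τ=3/2; S=2+-977/1518·τ+-217/253·τ²+953/4554·τ³=-765/4048

  seg 0: a=1 b=1627/1518 c=0 d=-217/1518
  seg 1: a=2 b=-977/1518 c=-217/253 d=953/4554
  seg 2: a=-2 b=-106/759 c=519/506 d=-625/6072
  seg 3: a=1 b=4141/1518 c=413/1012 d=-413/3036
S(7/2) = -765/4048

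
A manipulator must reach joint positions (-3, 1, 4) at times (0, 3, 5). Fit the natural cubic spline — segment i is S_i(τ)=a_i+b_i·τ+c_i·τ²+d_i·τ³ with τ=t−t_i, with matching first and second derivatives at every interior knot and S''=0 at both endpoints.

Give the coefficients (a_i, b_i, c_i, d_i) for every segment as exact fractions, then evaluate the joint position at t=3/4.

Δ: Δ0=4/3, Δ1=3/2
row 1: diag=10, rhs=1; c'=1/5, d'=1/10
back: M1=1/10
M: M0=0, M1=1/10, M2=0
seg 0: a=-3, c=M0/2=0, d=(M1−M0)/(6·3)=1/180, b=Δ0−h0·(2M0+M1)/6=77/60
seg 1: a=1, c=M1/2=1/20, d=(M2−M1)/(6·2)=-1/120, b=Δ1−h1·(2M1+M2)/6=43/30
t_q=3/4 → seg 0, τ=3/4; S=-3+77/60·τ+0·τ²+1/180·τ³=-521/256

  seg 0: a=-3 b=77/60 c=0 d=1/180
  seg 1: a=1 b=43/30 c=1/20 d=-1/120
S(3/4) = -521/256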